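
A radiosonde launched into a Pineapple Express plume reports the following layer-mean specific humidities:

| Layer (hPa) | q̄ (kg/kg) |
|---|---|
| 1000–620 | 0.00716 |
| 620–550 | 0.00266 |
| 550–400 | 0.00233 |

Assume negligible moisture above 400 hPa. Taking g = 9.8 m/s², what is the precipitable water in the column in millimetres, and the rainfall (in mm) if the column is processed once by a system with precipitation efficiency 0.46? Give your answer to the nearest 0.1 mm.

PW ≈ 33.2 mm; rainfall ≈ 15.3 mm

Precipitable water is the column-integrated vapour mass per unit area: PW = (1/g) Σ q̄ Δp, with q in kg/kg and Δp in Pa (1 kg/m² of water = 1 mm).
Layer 1000–620 hPa: Δp = 380 hPa = 38000 Pa, q̄ = 0.00716 kg/kg → 0.00716 × 38000 / 9.8 = 27.76 mm
Layer 620–550 hPa: Δp = 70 hPa = 7000 Pa, q̄ = 0.00266 kg/kg → 0.00266 × 7000 / 9.8 = 1.90 mm
Layer 550–400 hPa: Δp = 150 hPa = 15000 Pa, q̄ = 0.00233 kg/kg → 0.00233 × 15000 / 9.8 = 3.57 mm
PW = 27.76 + 1.90 + 3.57 = 33.23 ≈ 33.2 mm.
Rainfall = ε × PW = 0.46 × 33.2 = 15.3 mm.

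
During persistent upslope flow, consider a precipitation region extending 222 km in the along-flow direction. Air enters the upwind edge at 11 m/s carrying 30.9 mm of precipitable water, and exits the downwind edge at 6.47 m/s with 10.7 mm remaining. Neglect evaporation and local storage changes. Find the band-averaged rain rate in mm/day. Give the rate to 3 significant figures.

R ≈ 105 mm/day

Column moisture flux per unit crosswind length is F = V × PW.
Inflow: F_in = 11 × 30.9 = 339.9 mm·m/s
Outflow: F_out = 6.47 × 10.7 = 69.229 mm·m/s
Steady-state rate R = (F_in − F_out)/L = (339.9 − 69.229) / 222000 m = 1.219e-03 mm/s.
R = 1.219e-03 × 3600 × 24 = 105 mm/day.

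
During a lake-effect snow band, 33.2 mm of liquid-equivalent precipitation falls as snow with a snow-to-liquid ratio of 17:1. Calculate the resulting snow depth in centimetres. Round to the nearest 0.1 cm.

snow depth ≈ 56.4 cm

Snow depth = liquid × ratio = 33.2 mm × 17 = 564.4 mm = 56.4 cm.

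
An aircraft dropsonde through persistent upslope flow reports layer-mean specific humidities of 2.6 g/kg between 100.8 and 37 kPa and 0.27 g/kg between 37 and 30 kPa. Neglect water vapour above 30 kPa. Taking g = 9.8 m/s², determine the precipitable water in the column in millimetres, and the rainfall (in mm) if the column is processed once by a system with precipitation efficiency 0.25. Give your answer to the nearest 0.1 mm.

PW ≈ 17.1 mm; rainfall ≈ 4.3 mm

Precipitable water is the column-integrated vapour mass per unit area: PW = (1/g) Σ q̄ Δp, with q in kg/kg and Δp in Pa (1 kg/m² of water = 1 mm).
Layer 100.8–37 kPa: Δp = 638 hPa = 63800 Pa, q̄ = 0.0026 kg/kg → 0.0026 × 63800 / 9.8 = 16.93 mm
Layer 37–30 kPa: Δp = 70 hPa = 7000 Pa, q̄ = 0.00027 kg/kg → 0.00027 × 7000 / 9.8 = 0.19 mm
PW = 16.93 + 0.19 = 17.12 ≈ 17.1 mm.
Rainfall = ε × PW = 0.25 × 17.1 = 4.3 mm.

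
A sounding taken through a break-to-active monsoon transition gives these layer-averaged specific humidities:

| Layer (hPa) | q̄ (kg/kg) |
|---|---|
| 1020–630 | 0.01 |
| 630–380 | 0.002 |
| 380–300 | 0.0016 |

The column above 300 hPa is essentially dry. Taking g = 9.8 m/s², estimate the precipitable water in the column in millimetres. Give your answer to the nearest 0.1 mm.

PW ≈ 46.2 mm

Precipitable water is the column-integrated vapour mass per unit area: PW = (1/g) Σ q̄ Δp, with q in kg/kg and Δp in Pa (1 kg/m² of water = 1 mm).
Layer 1020–630 hPa: Δp = 390 hPa = 39000 Pa, q̄ = 0.01 kg/kg → 0.01 × 39000 / 9.8 = 39.80 mm
Layer 630–380 hPa: Δp = 250 hPa = 25000 Pa, q̄ = 0.002 kg/kg → 0.002 × 25000 / 9.8 = 5.10 mm
Layer 380–300 hPa: Δp = 80 hPa = 8000 Pa, q̄ = 0.0016 kg/kg → 0.0016 × 8000 / 9.8 = 1.31 mm
PW = 39.80 + 5.10 + 1.31 = 46.21 ≈ 46.2 mm.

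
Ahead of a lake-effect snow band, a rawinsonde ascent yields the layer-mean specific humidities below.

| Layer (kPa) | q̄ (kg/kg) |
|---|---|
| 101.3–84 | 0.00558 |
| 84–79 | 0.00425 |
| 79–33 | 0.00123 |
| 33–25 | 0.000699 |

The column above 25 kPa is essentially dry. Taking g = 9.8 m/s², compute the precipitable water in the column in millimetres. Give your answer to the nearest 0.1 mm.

Precipitable water is the column-integrated vapour mass per unit area: PW = (1/g) Σ q̄ Δp, with q in kg/kg and Δp in Pa (1 kg/m² of water = 1 mm).
Layer 101.3–84 kPa: Δp = 173 hPa = 17300 Pa, q̄ = 0.00558 kg/kg → 0.00558 × 17300 / 9.8 = 9.85 mm
Layer 84–79 kPa: Δp = 50 hPa = 5000 Pa, q̄ = 0.00425 kg/kg → 0.00425 × 5000 / 9.8 = 2.17 mm
Layer 79–33 kPa: Δp = 460 hPa = 46000 Pa, q̄ = 0.00123 kg/kg → 0.00123 × 46000 / 9.8 = 5.77 mm
Layer 33–25 kPa: Δp = 80 hPa = 8000 Pa, q̄ = 0.000699 kg/kg → 0.000699 × 8000 / 9.8 = 0.57 mm
PW = 9.85 + 2.17 + 5.77 + 0.57 = 18.36 ≈ 18.4 mm.

PW ≈ 18.4 mm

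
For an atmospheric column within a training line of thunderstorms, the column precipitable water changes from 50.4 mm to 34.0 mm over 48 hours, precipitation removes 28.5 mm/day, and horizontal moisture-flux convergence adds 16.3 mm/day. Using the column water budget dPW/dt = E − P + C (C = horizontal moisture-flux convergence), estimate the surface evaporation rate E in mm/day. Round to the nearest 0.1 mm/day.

dPW/dt = (34.0 − 50.4) mm / (48/24 day) = -8.200 mm/day.
E = dPW/dt + P − C = (-8.200) + 28.5 − (16.3) = 4.0 mm/day.

E ≈ 4.0 mm/day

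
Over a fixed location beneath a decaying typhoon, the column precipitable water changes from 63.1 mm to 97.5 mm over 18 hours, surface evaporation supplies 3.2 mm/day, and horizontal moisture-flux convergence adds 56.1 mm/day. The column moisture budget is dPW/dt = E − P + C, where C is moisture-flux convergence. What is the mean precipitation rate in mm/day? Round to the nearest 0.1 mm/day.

dPW/dt = (97.5 − 63.1) mm / (18/24 day) = +45.867 mm/day.
P = E + C − dPW/dt = 3.2 + (56.1) − (+45.867) = 13.4 mm/day.

P ≈ 13.4 mm/day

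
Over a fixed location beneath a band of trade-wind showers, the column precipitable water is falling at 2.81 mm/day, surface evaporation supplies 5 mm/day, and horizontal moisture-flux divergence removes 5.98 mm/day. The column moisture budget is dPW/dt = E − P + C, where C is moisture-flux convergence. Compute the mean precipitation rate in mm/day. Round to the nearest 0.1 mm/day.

P ≈ 1.8 mm/day

dPW/dt = -2.81 mm/day.
P = E + C − dPW/dt = 5 + (-5.98) − (-2.81) = 1.8 mm/day.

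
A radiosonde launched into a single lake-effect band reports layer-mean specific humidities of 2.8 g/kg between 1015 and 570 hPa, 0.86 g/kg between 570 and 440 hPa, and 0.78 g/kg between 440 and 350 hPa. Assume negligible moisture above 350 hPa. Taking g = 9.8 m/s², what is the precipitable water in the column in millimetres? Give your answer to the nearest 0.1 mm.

Precipitable water is the column-integrated vapour mass per unit area: PW = (1/g) Σ q̄ Δp, with q in kg/kg and Δp in Pa (1 kg/m² of water = 1 mm).
Layer 1015–570 hPa: Δp = 445 hPa = 44500 Pa, q̄ = 0.0028 kg/kg → 0.0028 × 44500 / 9.8 = 12.71 mm
Layer 570–440 hPa: Δp = 130 hPa = 13000 Pa, q̄ = 0.00086 kg/kg → 0.00086 × 13000 / 9.8 = 1.14 mm
Layer 440–350 hPa: Δp = 90 hPa = 9000 Pa, q̄ = 0.00078 kg/kg → 0.00078 × 9000 / 9.8 = 0.72 mm
PW = 12.71 + 1.14 + 0.72 = 14.57 ≈ 14.6 mm.

PW ≈ 14.6 mm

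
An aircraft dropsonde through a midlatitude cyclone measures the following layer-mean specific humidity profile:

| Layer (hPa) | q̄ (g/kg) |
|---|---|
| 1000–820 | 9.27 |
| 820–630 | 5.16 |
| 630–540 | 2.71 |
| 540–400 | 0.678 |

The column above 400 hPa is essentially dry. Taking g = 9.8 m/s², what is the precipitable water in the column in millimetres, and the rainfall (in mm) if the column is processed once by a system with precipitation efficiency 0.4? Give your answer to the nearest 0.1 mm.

PW ≈ 30.5 mm; rainfall ≈ 12.2 mm

Precipitable water is the column-integrated vapour mass per unit area: PW = (1/g) Σ q̄ Δp, with q in kg/kg and Δp in Pa (1 kg/m² of water = 1 mm).
Layer 1000–820 hPa: Δp = 180 hPa = 18000 Pa, q̄ = 0.00927 kg/kg → 0.00927 × 18000 / 9.8 = 17.03 mm
Layer 820–630 hPa: Δp = 190 hPa = 19000 Pa, q̄ = 0.00516 kg/kg → 0.00516 × 19000 / 9.8 = 10.00 mm
Layer 630–540 hPa: Δp = 90 hPa = 9000 Pa, q̄ = 0.00271 kg/kg → 0.00271 × 9000 / 9.8 = 2.49 mm
Layer 540–400 hPa: Δp = 140 hPa = 14000 Pa, q̄ = 0.000678 kg/kg → 0.000678 × 14000 / 9.8 = 0.97 mm
PW = 17.03 + 10.00 + 2.49 + 0.97 = 30.49 ≈ 30.5 mm.
Rainfall = ε × PW = 0.4 × 30.5 = 12.2 mm.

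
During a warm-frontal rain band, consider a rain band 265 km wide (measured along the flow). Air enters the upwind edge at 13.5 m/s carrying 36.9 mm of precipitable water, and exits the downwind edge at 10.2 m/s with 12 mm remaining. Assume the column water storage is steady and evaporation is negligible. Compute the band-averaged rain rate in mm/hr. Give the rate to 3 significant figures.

R ≈ 5.10 mm/hr

Column moisture flux per unit crosswind length is F = V × PW.
Inflow: F_in = 13.5 × 36.9 = 498.15 mm·m/s
Outflow: F_out = 10.2 × 12 = 122.4 mm·m/s
Steady-state rate R = (F_in − F_out)/L = (498.15 − 122.4) / 265000 m = 1.418e-03 mm/s.
R = 1.418e-03 × 3600 = 5.10 mm/hr.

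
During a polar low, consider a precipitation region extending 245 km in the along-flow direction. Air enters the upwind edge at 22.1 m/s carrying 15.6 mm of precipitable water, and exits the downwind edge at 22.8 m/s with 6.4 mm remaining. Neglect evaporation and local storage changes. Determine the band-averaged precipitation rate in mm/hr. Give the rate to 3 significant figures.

Column moisture flux per unit crosswind length is F = V × PW.
Inflow: F_in = 22.1 × 15.6 = 344.76 mm·m/s
Outflow: F_out = 22.8 × 6.4 = 145.92 mm·m/s
Steady-state rate R = (F_in − F_out)/L = (344.76 − 145.92) / 245000 m = 8.116e-04 mm/s.
R = 8.116e-04 × 3600 = 2.92 mm/hr.

R ≈ 2.92 mm/hr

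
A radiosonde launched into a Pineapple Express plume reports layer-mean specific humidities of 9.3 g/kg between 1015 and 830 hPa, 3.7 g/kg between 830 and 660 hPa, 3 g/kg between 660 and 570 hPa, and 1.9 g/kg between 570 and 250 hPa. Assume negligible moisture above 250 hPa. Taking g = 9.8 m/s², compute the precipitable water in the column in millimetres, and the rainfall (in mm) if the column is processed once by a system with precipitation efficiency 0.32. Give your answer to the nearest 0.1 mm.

Precipitable water is the column-integrated vapour mass per unit area: PW = (1/g) Σ q̄ Δp, with q in kg/kg and Δp in Pa (1 kg/m² of water = 1 mm).
Layer 1015–830 hPa: Δp = 185 hPa = 18500 Pa, q̄ = 0.0093 kg/kg → 0.0093 × 18500 / 9.8 = 17.56 mm
Layer 830–660 hPa: Δp = 170 hPa = 17000 Pa, q̄ = 0.0037 kg/kg → 0.0037 × 17000 / 9.8 = 6.42 mm
Layer 660–570 hPa: Δp = 90 hPa = 9000 Pa, q̄ = 0.003 kg/kg → 0.003 × 9000 / 9.8 = 2.76 mm
Layer 570–250 hPa: Δp = 320 hPa = 32000 Pa, q̄ = 0.0019 kg/kg → 0.0019 × 32000 / 9.8 = 6.20 mm
PW = 17.56 + 6.42 + 2.76 + 6.20 = 32.94 ≈ 32.9 mm.
Rainfall = ε × PW = 0.32 × 32.9 = 10.5 mm.

PW ≈ 32.9 mm; rainfall ≈ 10.5 mm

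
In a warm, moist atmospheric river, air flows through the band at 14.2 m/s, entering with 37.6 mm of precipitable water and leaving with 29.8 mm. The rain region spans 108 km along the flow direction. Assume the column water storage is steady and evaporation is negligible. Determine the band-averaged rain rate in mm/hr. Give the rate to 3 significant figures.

R ≈ 3.69 mm/hr

Column moisture flux per unit crosswind length is F = V × PW.
Inflow: F_in = 14.2 × 37.6 = 533.92 mm·m/s
Outflow: F_out = 14.2 × 29.8 = 423.16 mm·m/s
Steady-state rate R = (F_in − F_out)/L = (533.92 − 423.16) / 108000 m = 1.026e-03 mm/s.
R = 1.026e-03 × 3600 = 3.69 mm/hr.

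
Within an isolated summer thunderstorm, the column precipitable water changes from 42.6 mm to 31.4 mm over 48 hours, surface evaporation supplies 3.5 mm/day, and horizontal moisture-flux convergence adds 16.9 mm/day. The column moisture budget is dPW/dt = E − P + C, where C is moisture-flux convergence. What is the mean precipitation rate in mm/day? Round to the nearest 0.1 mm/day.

dPW/dt = (31.4 − 42.6) mm / (48/24 day) = -5.600 mm/day.
P = E + C − dPW/dt = 3.5 + (16.9) − (-5.600) = 26.0 mm/day.

P ≈ 26.0 mm/day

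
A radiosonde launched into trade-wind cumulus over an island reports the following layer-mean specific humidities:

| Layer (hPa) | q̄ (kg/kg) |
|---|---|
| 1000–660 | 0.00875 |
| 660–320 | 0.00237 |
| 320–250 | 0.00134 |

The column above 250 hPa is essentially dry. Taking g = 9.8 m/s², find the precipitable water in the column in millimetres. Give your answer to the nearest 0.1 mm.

PW ≈ 39.5 mm

Precipitable water is the column-integrated vapour mass per unit area: PW = (1/g) Σ q̄ Δp, with q in kg/kg and Δp in Pa (1 kg/m² of water = 1 mm).
Layer 1000–660 hPa: Δp = 340 hPa = 34000 Pa, q̄ = 0.00875 kg/kg → 0.00875 × 34000 / 9.8 = 30.36 mm
Layer 660–320 hPa: Δp = 340 hPa = 34000 Pa, q̄ = 0.00237 kg/kg → 0.00237 × 34000 / 9.8 = 8.22 mm
Layer 320–250 hPa: Δp = 70 hPa = 7000 Pa, q̄ = 0.00134 kg/kg → 0.00134 × 7000 / 9.8 = 0.96 mm
PW = 30.36 + 8.22 + 0.96 = 39.54 ≈ 39.5 mm.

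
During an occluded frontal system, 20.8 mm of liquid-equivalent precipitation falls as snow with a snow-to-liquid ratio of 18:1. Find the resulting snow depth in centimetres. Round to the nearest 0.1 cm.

Snow depth = liquid × ratio = 20.8 mm × 18 = 374.4 mm = 37.4 cm.

snow depth ≈ 37.4 cm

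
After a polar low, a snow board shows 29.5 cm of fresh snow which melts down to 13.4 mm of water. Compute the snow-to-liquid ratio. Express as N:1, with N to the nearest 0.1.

ratio ≈ 22.0

Ratio = snow depth / SWE = 295 mm / 13.4 mm = 22.0, i.e. 22.0:1.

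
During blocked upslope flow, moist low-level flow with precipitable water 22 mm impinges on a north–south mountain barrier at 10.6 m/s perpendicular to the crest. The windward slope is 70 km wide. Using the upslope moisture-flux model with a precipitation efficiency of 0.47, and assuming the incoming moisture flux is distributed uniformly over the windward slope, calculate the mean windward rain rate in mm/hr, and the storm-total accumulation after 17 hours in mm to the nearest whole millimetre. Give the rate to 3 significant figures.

R ≈ 5.64 mm/hr; total ≈ 96 mm

Incoming column moisture flux per unit ridge length: F = V × PW = 10.6 × 22 = 233.2 mm·m/s.
Spread over the 70 km slope with efficiency ε = 0.47: R = ε·F/W = 0.47 × 233.2 / 70000 m = 1.566e-03 mm/s.
R = 1.566e-03 × 3600 = 5.64 mm/hr.
Over 17 h: total = 5.64 × 17 = 95.88 ≈ 96 mm.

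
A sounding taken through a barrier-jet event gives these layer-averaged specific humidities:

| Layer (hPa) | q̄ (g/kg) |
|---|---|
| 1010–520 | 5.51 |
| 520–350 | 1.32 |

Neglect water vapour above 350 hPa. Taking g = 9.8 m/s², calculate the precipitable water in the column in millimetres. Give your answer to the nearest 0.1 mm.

Precipitable water is the column-integrated vapour mass per unit area: PW = (1/g) Σ q̄ Δp, with q in kg/kg and Δp in Pa (1 kg/m² of water = 1 mm).
Layer 1010–520 hPa: Δp = 490 hPa = 49000 Pa, q̄ = 0.00551 kg/kg → 0.00551 × 49000 / 9.8 = 27.55 mm
Layer 520–350 hPa: Δp = 170 hPa = 17000 Pa, q̄ = 0.00132 kg/kg → 0.00132 × 17000 / 9.8 = 2.29 mm
PW = 27.55 + 2.29 = 29.84 ≈ 29.8 mm.

PW ≈ 29.8 mm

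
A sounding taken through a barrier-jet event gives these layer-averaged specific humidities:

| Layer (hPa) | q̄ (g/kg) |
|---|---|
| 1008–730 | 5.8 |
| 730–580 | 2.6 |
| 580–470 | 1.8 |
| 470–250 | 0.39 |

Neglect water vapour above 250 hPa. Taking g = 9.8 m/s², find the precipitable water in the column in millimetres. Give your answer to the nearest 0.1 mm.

Precipitable water is the column-integrated vapour mass per unit area: PW = (1/g) Σ q̄ Δp, with q in kg/kg and Δp in Pa (1 kg/m² of water = 1 mm).
Layer 1008–730 hPa: Δp = 278 hPa = 27800 Pa, q̄ = 0.0058 kg/kg → 0.0058 × 27800 / 9.8 = 16.45 mm
Layer 730–580 hPa: Δp = 150 hPa = 15000 Pa, q̄ = 0.0026 kg/kg → 0.0026 × 15000 / 9.8 = 3.98 mm
Layer 580–470 hPa: Δp = 110 hPa = 11000 Pa, q̄ = 0.0018 kg/kg → 0.0018 × 11000 / 9.8 = 2.02 mm
Layer 470–250 hPa: Δp = 220 hPa = 22000 Pa, q̄ = 0.00039 kg/kg → 0.00039 × 22000 / 9.8 = 0.88 mm
PW = 16.45 + 3.98 + 2.02 + 0.88 = 23.33 ≈ 23.3 mm.

PW ≈ 23.3 mm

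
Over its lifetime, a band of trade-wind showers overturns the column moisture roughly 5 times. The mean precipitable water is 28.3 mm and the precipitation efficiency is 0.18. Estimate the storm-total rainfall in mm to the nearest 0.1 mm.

Each cycle deposits ε × PW = 0.18 × 28.3 = 5.094 mm.
Over 5 cycles: 5 × 5.094 = 25.5 mm.

rainfall ≈ 25.5 mm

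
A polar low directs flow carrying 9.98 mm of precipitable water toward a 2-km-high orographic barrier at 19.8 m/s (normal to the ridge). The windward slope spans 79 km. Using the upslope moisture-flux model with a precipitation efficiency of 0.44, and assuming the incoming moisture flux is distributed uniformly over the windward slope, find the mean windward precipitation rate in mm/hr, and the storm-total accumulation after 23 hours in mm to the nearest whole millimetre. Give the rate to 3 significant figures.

Incoming column moisture flux per unit ridge length: F = V × PW = 19.8 × 9.98 = 197.604 mm·m/s.
Spread over the 79 km slope with efficiency ε = 0.44: R = ε·F/W = 0.44 × 197.604 / 79000 m = 1.101e-03 mm/s.
R = 1.101e-03 × 3600 = 3.96 mm/hr.
Over 23 h: total = 3.96 × 23 = 91.08 ≈ 91 mm.

R ≈ 3.96 mm/hr; total ≈ 91 mm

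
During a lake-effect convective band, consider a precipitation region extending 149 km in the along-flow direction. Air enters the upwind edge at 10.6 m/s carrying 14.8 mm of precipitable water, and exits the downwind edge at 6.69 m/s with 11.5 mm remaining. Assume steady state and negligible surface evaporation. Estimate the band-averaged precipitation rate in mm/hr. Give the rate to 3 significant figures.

R ≈ 1.93 mm/hr

Column moisture flux per unit crosswind length is F = V × PW.
Inflow: F_in = 10.6 × 14.8 = 156.88 mm·m/s
Outflow: F_out = 6.69 × 11.5 = 76.935 mm·m/s
Steady-state rate R = (F_in − F_out)/L = (156.88 − 76.935) / 149000 m = 5.365e-04 mm/s.
R = 5.365e-04 × 3600 = 1.93 mm/hr.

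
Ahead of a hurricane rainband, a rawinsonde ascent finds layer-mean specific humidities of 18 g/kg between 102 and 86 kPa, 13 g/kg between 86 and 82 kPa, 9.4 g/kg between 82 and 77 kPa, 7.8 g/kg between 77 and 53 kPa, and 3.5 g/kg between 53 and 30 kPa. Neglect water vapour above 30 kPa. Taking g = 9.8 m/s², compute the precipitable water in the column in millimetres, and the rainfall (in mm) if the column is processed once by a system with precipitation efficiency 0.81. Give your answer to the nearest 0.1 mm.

PW ≈ 66.8 mm; rainfall ≈ 54.1 mm

Precipitable water is the column-integrated vapour mass per unit area: PW = (1/g) Σ q̄ Δp, with q in kg/kg and Δp in Pa (1 kg/m² of water = 1 mm).
Layer 102–86 kPa: Δp = 160 hPa = 16000 Pa, q̄ = 0.018 kg/kg → 0.018 × 16000 / 9.8 = 29.39 mm
Layer 86–82 kPa: Δp = 40 hPa = 4000 Pa, q̄ = 0.013 kg/kg → 0.013 × 4000 / 9.8 = 5.31 mm
Layer 82–77 kPa: Δp = 50 hPa = 5000 Pa, q̄ = 0.0094 kg/kg → 0.0094 × 5000 / 9.8 = 4.80 mm
Layer 77–53 kPa: Δp = 240 hPa = 24000 Pa, q̄ = 0.0078 kg/kg → 0.0078 × 24000 / 9.8 = 19.10 mm
Layer 53–30 kPa: Δp = 230 hPa = 23000 Pa, q̄ = 0.0035 kg/kg → 0.0035 × 23000 / 9.8 = 8.21 mm
PW = 29.39 + 5.31 + 4.80 + 19.10 + 8.21 = 66.81 ≈ 66.8 mm.
Rainfall = ε × PW = 0.81 × 66.8 = 54.1 mm.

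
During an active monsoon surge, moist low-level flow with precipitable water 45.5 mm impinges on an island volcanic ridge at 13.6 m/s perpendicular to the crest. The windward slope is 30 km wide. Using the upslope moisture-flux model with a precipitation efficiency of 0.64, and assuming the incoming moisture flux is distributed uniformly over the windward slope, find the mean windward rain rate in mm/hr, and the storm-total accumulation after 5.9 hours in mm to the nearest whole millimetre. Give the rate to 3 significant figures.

Incoming column moisture flux per unit ridge length: F = V × PW = 13.6 × 45.5 = 618.8 mm·m/s.
Spread over the 30 km slope with efficiency ε = 0.64: R = ε·F/W = 0.64 × 618.8 / 30000 m = 1.320e-02 mm/s.
R = 1.320e-02 × 3600 = 47.5 mm/hr.
Over 5.9 h: total = 47.5 × 5.9 = 280.25 ≈ 280 mm.

R ≈ 47.5 mm/hr; total ≈ 280 mm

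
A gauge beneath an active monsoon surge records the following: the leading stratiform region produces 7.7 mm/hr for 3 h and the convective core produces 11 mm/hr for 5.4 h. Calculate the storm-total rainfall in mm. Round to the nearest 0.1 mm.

Total = Σ Rᵢ Δtᵢ = 7.7 × 3 + 11 × 5.4
      = 23.1 + 59.4 = 82.5 mm.

total ≈ 82.5 mm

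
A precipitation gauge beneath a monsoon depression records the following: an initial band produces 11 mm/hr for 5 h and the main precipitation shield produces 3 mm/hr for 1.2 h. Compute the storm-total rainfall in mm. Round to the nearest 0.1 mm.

Total = Σ Rᵢ Δtᵢ = 11 × 5 + 3 × 1.2
      = 55 + 3.6 = 58.6 mm.

total ≈ 58.6 mm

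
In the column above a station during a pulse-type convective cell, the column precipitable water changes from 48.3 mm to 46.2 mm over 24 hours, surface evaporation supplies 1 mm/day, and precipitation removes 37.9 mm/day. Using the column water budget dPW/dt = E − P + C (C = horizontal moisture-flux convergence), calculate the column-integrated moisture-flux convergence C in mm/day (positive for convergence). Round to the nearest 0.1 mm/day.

dPW/dt = (46.2 − 48.3) mm / (24/24 day) = -2.100 mm/day.
C = dPW/dt − E + P = (-2.100) − 1 + 37.9 = 34.8 mm/day.

C ≈ 34.8 mm/day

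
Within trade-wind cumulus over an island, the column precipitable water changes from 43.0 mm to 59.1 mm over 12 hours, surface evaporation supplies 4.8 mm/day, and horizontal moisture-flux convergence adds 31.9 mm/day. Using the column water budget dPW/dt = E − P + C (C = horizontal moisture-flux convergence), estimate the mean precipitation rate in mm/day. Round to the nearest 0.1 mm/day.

dPW/dt = (59.1 − 43.0) mm / (12/24 day) = +32.200 mm/day.
P = E + C − dPW/dt = 4.8 + (31.9) − (+32.200) = 4.5 mm/day.

P ≈ 4.5 mm/day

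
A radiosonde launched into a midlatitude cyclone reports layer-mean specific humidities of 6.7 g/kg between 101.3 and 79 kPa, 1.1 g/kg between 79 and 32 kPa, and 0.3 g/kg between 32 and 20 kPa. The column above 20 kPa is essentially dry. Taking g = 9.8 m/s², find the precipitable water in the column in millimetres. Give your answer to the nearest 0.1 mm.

Precipitable water is the column-integrated vapour mass per unit area: PW = (1/g) Σ q̄ Δp, with q in kg/kg and Δp in Pa (1 kg/m² of water = 1 mm).
Layer 101.3–79 kPa: Δp = 223 hPa = 22300 Pa, q̄ = 0.0067 kg/kg → 0.0067 × 22300 / 9.8 = 15.25 mm
Layer 79–32 kPa: Δp = 470 hPa = 47000 Pa, q̄ = 0.0011 kg/kg → 0.0011 × 47000 / 9.8 = 5.28 mm
Layer 32–20 kPa: Δp = 120 hPa = 12000 Pa, q̄ = 0.0003 kg/kg → 0.0003 × 12000 / 9.8 = 0.37 mm
PW = 15.25 + 5.28 + 0.37 = 20.90 ≈ 20.9 mm.

PW ≈ 20.9 mm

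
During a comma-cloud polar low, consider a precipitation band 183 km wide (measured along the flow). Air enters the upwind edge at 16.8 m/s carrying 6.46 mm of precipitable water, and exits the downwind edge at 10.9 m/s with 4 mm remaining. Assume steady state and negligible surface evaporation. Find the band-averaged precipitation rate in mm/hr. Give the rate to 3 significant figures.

R ≈ 1.28 mm/hr

Column moisture flux per unit crosswind length is F = V × PW.
Inflow: F_in = 16.8 × 6.46 = 108.528 mm·m/s
Outflow: F_out = 10.9 × 4 = 43.6 mm·m/s
Steady-state rate R = (F_in − F_out)/L = (108.528 − 43.6) / 183000 m = 3.548e-04 mm/s.
R = 3.548e-04 × 3600 = 1.28 mm/hr.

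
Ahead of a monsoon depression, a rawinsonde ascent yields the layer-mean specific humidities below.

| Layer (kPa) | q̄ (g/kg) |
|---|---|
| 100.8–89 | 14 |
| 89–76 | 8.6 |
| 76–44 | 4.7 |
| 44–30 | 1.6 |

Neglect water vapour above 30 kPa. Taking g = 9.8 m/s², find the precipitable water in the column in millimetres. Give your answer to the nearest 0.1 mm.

PW ≈ 45.9 mm

Precipitable water is the column-integrated vapour mass per unit area: PW = (1/g) Σ q̄ Δp, with q in kg/kg and Δp in Pa (1 kg/m² of water = 1 mm).
Layer 100.8–89 kPa: Δp = 118 hPa = 11800 Pa, q̄ = 0.014 kg/kg → 0.014 × 11800 / 9.8 = 16.86 mm
Layer 89–76 kPa: Δp = 130 hPa = 13000 Pa, q̄ = 0.0086 kg/kg → 0.0086 × 13000 / 9.8 = 11.41 mm
Layer 76–44 kPa: Δp = 320 hPa = 32000 Pa, q̄ = 0.0047 kg/kg → 0.0047 × 32000 / 9.8 = 15.35 mm
Layer 44–30 kPa: Δp = 140 hPa = 14000 Pa, q̄ = 0.0016 kg/kg → 0.0016 × 14000 / 9.8 = 2.29 mm
PW = 16.86 + 11.41 + 15.35 + 2.29 = 45.91 ≈ 45.9 mm.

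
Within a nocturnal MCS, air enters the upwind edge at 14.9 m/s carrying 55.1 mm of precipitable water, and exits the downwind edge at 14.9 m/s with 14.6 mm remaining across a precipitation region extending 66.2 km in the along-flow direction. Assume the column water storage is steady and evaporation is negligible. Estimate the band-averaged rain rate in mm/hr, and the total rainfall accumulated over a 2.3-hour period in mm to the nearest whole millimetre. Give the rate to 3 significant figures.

R ≈ 32.8 mm/hr; total ≈ 75 mm

Column moisture flux per unit crosswind length is F = V × PW.
Inflow: F_in = 14.9 × 55.1 = 820.99 mm·m/s
Outflow: F_out = 14.9 × 14.6 = 217.54 mm·m/s
Steady-state rate R = (F_in − F_out)/L = (820.99 − 217.54) / 66200 m = 9.116e-03 mm/s.
R = 9.116e-03 × 3600 = 32.8 mm/hr.
Over 2.3 h: total = 32.8 × 2.3 = 75.44 ≈ 75 mm.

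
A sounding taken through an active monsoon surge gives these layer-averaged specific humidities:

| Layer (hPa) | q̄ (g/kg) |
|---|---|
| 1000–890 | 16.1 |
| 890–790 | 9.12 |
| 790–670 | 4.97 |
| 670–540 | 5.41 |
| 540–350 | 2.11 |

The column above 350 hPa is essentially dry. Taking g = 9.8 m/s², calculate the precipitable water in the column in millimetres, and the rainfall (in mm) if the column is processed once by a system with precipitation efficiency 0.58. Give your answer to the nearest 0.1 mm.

PW ≈ 44.7 mm; rainfall ≈ 25.9 mm

Precipitable water is the column-integrated vapour mass per unit area: PW = (1/g) Σ q̄ Δp, with q in kg/kg and Δp in Pa (1 kg/m² of water = 1 mm).
Layer 1000–890 hPa: Δp = 110 hPa = 11000 Pa, q̄ = 0.0161 kg/kg → 0.0161 × 11000 / 9.8 = 18.07 mm
Layer 890–790 hPa: Δp = 100 hPa = 10000 Pa, q̄ = 0.00912 kg/kg → 0.00912 × 10000 / 9.8 = 9.31 mm
Layer 790–670 hPa: Δp = 120 hPa = 12000 Pa, q̄ = 0.00497 kg/kg → 0.00497 × 12000 / 9.8 = 6.09 mm
Layer 670–540 hPa: Δp = 130 hPa = 13000 Pa, q̄ = 0.00541 kg/kg → 0.00541 × 13000 / 9.8 = 7.18 mm
Layer 540–350 hPa: Δp = 190 hPa = 19000 Pa, q̄ = 0.00211 kg/kg → 0.00211 × 19000 / 9.8 = 4.09 mm
PW = 18.07 + 9.31 + 6.09 + 7.18 + 4.09 = 44.74 ≈ 44.7 mm.
Rainfall = ε × PW = 0.58 × 44.7 = 25.9 mm.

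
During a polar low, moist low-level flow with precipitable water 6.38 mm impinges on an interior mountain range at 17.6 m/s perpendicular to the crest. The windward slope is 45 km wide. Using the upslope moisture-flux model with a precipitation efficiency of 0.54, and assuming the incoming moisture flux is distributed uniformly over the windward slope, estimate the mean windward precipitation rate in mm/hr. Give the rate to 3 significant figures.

R ≈ 4.85 mm/hr

Incoming column moisture flux per unit ridge length: F = V × PW = 17.6 × 6.38 = 112.288 mm·m/s.
Spread over the 45 km slope with efficiency ε = 0.54: R = ε·F/W = 0.54 × 112.288 / 45000 m = 1.347e-03 mm/s.
R = 1.347e-03 × 3600 = 4.85 mm/hr.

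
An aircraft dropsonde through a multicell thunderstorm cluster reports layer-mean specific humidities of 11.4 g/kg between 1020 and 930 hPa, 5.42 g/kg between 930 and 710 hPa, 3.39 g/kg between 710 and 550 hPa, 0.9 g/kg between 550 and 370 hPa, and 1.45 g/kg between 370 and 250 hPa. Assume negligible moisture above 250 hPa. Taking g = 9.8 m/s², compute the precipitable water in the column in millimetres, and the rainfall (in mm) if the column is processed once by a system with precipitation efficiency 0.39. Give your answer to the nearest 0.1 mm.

Precipitable water is the column-integrated vapour mass per unit area: PW = (1/g) Σ q̄ Δp, with q in kg/kg and Δp in Pa (1 kg/m² of water = 1 mm).
Layer 1020–930 hPa: Δp = 90 hPa = 9000 Pa, q̄ = 0.0114 kg/kg → 0.0114 × 9000 / 9.8 = 10.47 mm
Layer 930–710 hPa: Δp = 220 hPa = 22000 Pa, q̄ = 0.00542 kg/kg → 0.00542 × 22000 / 9.8 = 12.17 mm
Layer 710–550 hPa: Δp = 160 hPa = 16000 Pa, q̄ = 0.00339 kg/kg → 0.00339 × 16000 / 9.8 = 5.53 mm
Layer 550–370 hPa: Δp = 180 hPa = 18000 Pa, q̄ = 0.0009 kg/kg → 0.0009 × 18000 / 9.8 = 1.65 mm
Layer 370–250 hPa: Δp = 120 hPa = 12000 Pa, q̄ = 0.00145 kg/kg → 0.00145 × 12000 / 9.8 = 1.78 mm
PW = 10.47 + 12.17 + 5.53 + 1.65 + 1.78 = 31.60 ≈ 31.6 mm.
Rainfall = ε × PW = 0.39 × 31.6 = 12.3 mm.

PW ≈ 31.6 mm; rainfall ≈ 12.3 mm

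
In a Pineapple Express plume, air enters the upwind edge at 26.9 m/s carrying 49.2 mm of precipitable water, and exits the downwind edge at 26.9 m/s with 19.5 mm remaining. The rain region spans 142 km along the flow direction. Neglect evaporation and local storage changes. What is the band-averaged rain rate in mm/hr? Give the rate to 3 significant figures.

Column moisture flux per unit crosswind length is F = V × PW.
Inflow: F_in = 26.9 × 49.2 = 1323.48 mm·m/s
Outflow: F_out = 26.9 × 19.5 = 524.55 mm·m/s
Steady-state rate R = (F_in − F_out)/L = (1323.48 − 524.55) / 142000 m = 5.626e-03 mm/s.
R = 5.626e-03 × 3600 = 20.3 mm/hr.

R ≈ 20.3 mm/hr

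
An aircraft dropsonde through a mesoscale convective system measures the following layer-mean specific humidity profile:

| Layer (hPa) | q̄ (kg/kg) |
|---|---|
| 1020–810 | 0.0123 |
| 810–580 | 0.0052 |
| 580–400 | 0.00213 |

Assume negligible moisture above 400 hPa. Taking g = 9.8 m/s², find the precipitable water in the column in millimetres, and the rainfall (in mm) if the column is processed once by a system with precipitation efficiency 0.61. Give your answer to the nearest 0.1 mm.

PW ≈ 42.5 mm; rainfall ≈ 25.9 mm

Precipitable water is the column-integrated vapour mass per unit area: PW = (1/g) Σ q̄ Δp, with q in kg/kg and Δp in Pa (1 kg/m² of water = 1 mm).
Layer 1020–810 hPa: Δp = 210 hPa = 21000 Pa, q̄ = 0.0123 kg/kg → 0.0123 × 21000 / 9.8 = 26.36 mm
Layer 810–580 hPa: Δp = 230 hPa = 23000 Pa, q̄ = 0.0052 kg/kg → 0.0052 × 23000 / 9.8 = 12.20 mm
Layer 580–400 hPa: Δp = 180 hPa = 18000 Pa, q̄ = 0.00213 kg/kg → 0.00213 × 18000 / 9.8 = 3.91 mm
PW = 26.36 + 12.20 + 3.91 = 42.47 ≈ 42.5 mm.
Rainfall = ε × PW = 0.61 × 42.5 = 25.9 mm.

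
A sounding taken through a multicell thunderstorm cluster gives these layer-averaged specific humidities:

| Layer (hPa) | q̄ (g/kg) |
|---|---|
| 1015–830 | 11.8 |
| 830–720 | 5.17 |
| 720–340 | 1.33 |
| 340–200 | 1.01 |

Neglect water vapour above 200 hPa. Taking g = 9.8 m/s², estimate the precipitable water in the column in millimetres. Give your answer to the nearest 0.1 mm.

PW ≈ 34.7 mm

Precipitable water is the column-integrated vapour mass per unit area: PW = (1/g) Σ q̄ Δp, with q in kg/kg and Δp in Pa (1 kg/m² of water = 1 mm).
Layer 1015–830 hPa: Δp = 185 hPa = 18500 Pa, q̄ = 0.0118 kg/kg → 0.0118 × 18500 / 9.8 = 22.28 mm
Layer 830–720 hPa: Δp = 110 hPa = 11000 Pa, q̄ = 0.00517 kg/kg → 0.00517 × 11000 / 9.8 = 5.80 mm
Layer 720–340 hPa: Δp = 380 hPa = 38000 Pa, q̄ = 0.00133 kg/kg → 0.00133 × 38000 / 9.8 = 5.16 mm
Layer 340–200 hPa: Δp = 140 hPa = 14000 Pa, q̄ = 0.00101 kg/kg → 0.00101 × 14000 / 9.8 = 1.44 mm
PW = 22.28 + 5.80 + 5.16 + 1.44 = 34.68 ≈ 34.7 mm.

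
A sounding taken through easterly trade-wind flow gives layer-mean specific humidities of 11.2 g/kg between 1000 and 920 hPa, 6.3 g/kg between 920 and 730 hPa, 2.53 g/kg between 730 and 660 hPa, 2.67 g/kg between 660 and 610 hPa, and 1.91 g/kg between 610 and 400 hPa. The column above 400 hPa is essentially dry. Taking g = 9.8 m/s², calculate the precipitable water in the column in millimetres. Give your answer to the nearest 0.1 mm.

PW ≈ 28.6 mm

Precipitable water is the column-integrated vapour mass per unit area: PW = (1/g) Σ q̄ Δp, with q in kg/kg and Δp in Pa (1 kg/m² of water = 1 mm).
Layer 1000–920 hPa: Δp = 80 hPa = 8000 Pa, q̄ = 0.0112 kg/kg → 0.0112 × 8000 / 9.8 = 9.14 mm
Layer 920–730 hPa: Δp = 190 hPa = 19000 Pa, q̄ = 0.0063 kg/kg → 0.0063 × 19000 / 9.8 = 12.21 mm
Layer 730–660 hPa: Δp = 70 hPa = 7000 Pa, q̄ = 0.00253 kg/kg → 0.00253 × 7000 / 9.8 = 1.81 mm
Layer 660–610 hPa: Δp = 50 hPa = 5000 Pa, q̄ = 0.00267 kg/kg → 0.00267 × 5000 / 9.8 = 1.36 mm
Layer 610–400 hPa: Δp = 210 hPa = 21000 Pa, q̄ = 0.00191 kg/kg → 0.00191 × 21000 / 9.8 = 4.09 mm
PW = 9.14 + 12.21 + 1.81 + 1.36 + 4.09 = 28.61 ≈ 28.6 mm.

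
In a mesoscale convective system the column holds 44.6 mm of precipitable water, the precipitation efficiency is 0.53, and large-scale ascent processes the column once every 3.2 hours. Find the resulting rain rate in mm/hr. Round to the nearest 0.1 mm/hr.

R ≈ 7.4 mm/hr

Each overturning extracts ε × PW = 0.53 × 44.6 = 23.638 mm.
Rate = ε·PW / τ = 23.638 / 3.2 h = 7.4 mm/hr.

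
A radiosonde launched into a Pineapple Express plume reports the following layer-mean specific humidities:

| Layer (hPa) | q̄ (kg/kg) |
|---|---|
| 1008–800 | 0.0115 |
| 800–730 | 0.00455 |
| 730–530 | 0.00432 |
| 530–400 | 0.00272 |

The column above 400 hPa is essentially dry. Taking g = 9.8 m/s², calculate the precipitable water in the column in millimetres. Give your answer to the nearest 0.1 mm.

PW ≈ 40.1 mm

Precipitable water is the column-integrated vapour mass per unit area: PW = (1/g) Σ q̄ Δp, with q in kg/kg and Δp in Pa (1 kg/m² of water = 1 mm).
Layer 1008–800 hPa: Δp = 208 hPa = 20800 Pa, q̄ = 0.0115 kg/kg → 0.0115 × 20800 / 9.8 = 24.41 mm
Layer 800–730 hPa: Δp = 70 hPa = 7000 Pa, q̄ = 0.00455 kg/kg → 0.00455 × 7000 / 9.8 = 3.25 mm
Layer 730–530 hPa: Δp = 200 hPa = 20000 Pa, q̄ = 0.00432 kg/kg → 0.00432 × 20000 / 9.8 = 8.82 mm
Layer 530–400 hPa: Δp = 130 hPa = 13000 Pa, q̄ = 0.00272 kg/kg → 0.00272 × 13000 / 9.8 = 3.61 mm
PW = 24.41 + 3.25 + 8.82 + 3.61 = 40.09 ≈ 40.1 mm.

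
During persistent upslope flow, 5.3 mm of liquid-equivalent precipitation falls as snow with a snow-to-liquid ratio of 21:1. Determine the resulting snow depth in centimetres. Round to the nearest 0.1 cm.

snow depth ≈ 11.1 cm

Snow depth = liquid × ratio = 5.3 mm × 21 = 111.3 mm = 11.1 cm.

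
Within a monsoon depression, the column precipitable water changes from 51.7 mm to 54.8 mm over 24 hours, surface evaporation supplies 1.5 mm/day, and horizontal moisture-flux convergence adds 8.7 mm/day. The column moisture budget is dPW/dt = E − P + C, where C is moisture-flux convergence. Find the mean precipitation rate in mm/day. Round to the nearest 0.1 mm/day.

dPW/dt = (54.8 − 51.7) mm / (24/24 day) = +3.100 mm/day.
P = E + C − dPW/dt = 1.5 + (8.7) − (+3.100) = 7.1 mm/day.

P ≈ 7.1 mm/day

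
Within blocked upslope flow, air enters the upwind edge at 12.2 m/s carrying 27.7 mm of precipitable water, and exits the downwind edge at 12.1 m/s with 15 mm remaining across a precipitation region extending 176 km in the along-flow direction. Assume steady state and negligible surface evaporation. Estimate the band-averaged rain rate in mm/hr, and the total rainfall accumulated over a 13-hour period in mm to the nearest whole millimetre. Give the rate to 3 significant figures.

R ≈ 3.20 mm/hr; total ≈ 42 mm

Column moisture flux per unit crosswind length is F = V × PW.
Inflow: F_in = 12.2 × 27.7 = 337.94 mm·m/s
Outflow: F_out = 12.1 × 15 = 181.5 mm·m/s
Steady-state rate R = (F_in − F_out)/L = (337.94 − 181.5) / 176000 m = 8.889e-04 mm/s.
R = 8.889e-04 × 3600 = 3.20 mm/hr.
Over 13 h: total = 3.20 × 13 = 41.6 ≈ 42 mm.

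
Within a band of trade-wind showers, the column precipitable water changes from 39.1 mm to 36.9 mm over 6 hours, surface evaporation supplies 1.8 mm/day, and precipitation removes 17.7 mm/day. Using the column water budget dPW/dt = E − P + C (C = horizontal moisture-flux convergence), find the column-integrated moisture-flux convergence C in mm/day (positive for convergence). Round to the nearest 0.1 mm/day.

dPW/dt = (36.9 − 39.1) mm / (6/24 day) = -8.800 mm/day.
C = dPW/dt − E + P = (-8.800) − 1.8 + 17.7 = 7.1 mm/day.

C ≈ 7.1 mm/day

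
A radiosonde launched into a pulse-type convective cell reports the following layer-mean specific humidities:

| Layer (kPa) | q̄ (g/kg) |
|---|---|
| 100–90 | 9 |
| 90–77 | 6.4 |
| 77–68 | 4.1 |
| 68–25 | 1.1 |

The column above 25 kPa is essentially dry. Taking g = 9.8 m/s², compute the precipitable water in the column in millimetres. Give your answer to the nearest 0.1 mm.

Precipitable water is the column-integrated vapour mass per unit area: PW = (1/g) Σ q̄ Δp, with q in kg/kg and Δp in Pa (1 kg/m² of water = 1 mm).
Layer 100–90 kPa: Δp = 100 hPa = 10000 Pa, q̄ = 0.009 kg/kg → 0.009 × 10000 / 9.8 = 9.18 mm
Layer 90–77 kPa: Δp = 130 hPa = 13000 Pa, q̄ = 0.0064 kg/kg → 0.0064 × 13000 / 9.8 = 8.49 mm
Layer 77–68 kPa: Δp = 90 hPa = 9000 Pa, q̄ = 0.0041 kg/kg → 0.0041 × 9000 / 9.8 = 3.77 mm
Layer 68–25 kPa: Δp = 430 hPa = 43000 Pa, q̄ = 0.0011 kg/kg → 0.0011 × 43000 / 9.8 = 4.83 mm
PW = 9.18 + 8.49 + 3.77 + 4.83 = 26.27 ≈ 26.3 mm.

PW ≈ 26.3 mm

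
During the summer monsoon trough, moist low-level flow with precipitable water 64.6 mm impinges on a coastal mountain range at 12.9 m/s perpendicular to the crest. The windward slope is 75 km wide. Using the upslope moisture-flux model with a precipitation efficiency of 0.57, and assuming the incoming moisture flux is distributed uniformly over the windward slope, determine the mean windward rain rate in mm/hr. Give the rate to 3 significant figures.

Incoming column moisture flux per unit ridge length: F = V × PW = 12.9 × 64.6 = 833.34 mm·m/s.
Spread over the 75 km slope with efficiency ε = 0.57: R = ε·F/W = 0.57 × 833.34 / 75000 m = 6.333e-03 mm/s.
R = 6.333e-03 × 3600 = 22.8 mm/hr.

R ≈ 22.8 mm/hr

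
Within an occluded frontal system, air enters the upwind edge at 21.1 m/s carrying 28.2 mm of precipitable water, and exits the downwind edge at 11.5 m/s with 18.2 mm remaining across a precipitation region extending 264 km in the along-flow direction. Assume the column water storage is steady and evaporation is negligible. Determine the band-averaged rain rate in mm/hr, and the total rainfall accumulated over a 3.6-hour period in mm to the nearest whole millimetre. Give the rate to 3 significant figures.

Column moisture flux per unit crosswind length is F = V × PW.
Inflow: F_in = 21.1 × 28.2 = 595.02 mm·m/s
Outflow: F_out = 11.5 × 18.2 = 209.3 mm·m/s
Steady-state rate R = (F_in − F_out)/L = (595.02 − 209.3) / 264000 m = 1.461e-03 mm/s.
R = 1.461e-03 × 3600 = 5.26 mm/hr.
Over 3.6 h: total = 5.26 × 3.6 = 18.936 ≈ 19 mm.

R ≈ 5.26 mm/hr; total ≈ 19 mm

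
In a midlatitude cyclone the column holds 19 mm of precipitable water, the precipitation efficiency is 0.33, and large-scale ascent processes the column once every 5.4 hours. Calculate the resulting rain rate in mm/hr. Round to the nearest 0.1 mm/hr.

R ≈ 1.2 mm/hr

Each overturning extracts ε × PW = 0.33 × 19 = 6.27 mm.
Rate = ε·PW / τ = 6.27 / 5.4 h = 1.2 mm/hr.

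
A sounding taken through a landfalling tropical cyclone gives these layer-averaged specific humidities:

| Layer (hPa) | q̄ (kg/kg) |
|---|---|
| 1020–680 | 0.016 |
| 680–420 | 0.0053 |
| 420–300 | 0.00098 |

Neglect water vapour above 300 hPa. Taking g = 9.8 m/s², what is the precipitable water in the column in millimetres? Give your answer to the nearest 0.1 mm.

PW ≈ 70.8 mm

Precipitable water is the column-integrated vapour mass per unit area: PW = (1/g) Σ q̄ Δp, with q in kg/kg and Δp in Pa (1 kg/m² of water = 1 mm).
Layer 1020–680 hPa: Δp = 340 hPa = 34000 Pa, q̄ = 0.016 kg/kg → 0.016 × 34000 / 9.8 = 55.51 mm
Layer 680–420 hPa: Δp = 260 hPa = 26000 Pa, q̄ = 0.0053 kg/kg → 0.0053 × 26000 / 9.8 = 14.06 mm
Layer 420–300 hPa: Δp = 120 hPa = 12000 Pa, q̄ = 0.00098 kg/kg → 0.00098 × 12000 / 9.8 = 1.20 mm
PW = 55.51 + 14.06 + 1.20 = 70.77 ≈ 70.8 mm.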